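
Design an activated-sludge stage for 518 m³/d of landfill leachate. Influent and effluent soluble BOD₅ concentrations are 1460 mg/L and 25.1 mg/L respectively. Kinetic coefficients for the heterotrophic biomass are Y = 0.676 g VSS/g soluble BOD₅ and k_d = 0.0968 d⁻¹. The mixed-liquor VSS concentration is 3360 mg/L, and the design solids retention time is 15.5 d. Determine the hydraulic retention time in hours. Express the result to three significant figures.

τ ≈ 42.9 h

Steady-state biomass mass balance: V·X·(1 + k_d·θ_c) = Y·Q·(S₀ − S)·θ_c, so V = 0.676 × 518 × (1460 − 25.1) × 15.5 / [3360 × (1 + 0.0968 × 15.5)] = 7.79×10^6 / 8401 = 927.0 m³.
HRT = V/Q = 927.0 m³ / 518 m³·d⁻¹ = 1.790 d × 24 = 42.95 h.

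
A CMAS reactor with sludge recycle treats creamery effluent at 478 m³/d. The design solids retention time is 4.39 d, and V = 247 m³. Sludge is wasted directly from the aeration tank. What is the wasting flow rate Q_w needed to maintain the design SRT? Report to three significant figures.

Q_w ≈ 56.3 m³/d

Wasting from the aeration tank: Q_w = V / θ_c = 247.0 / 4.39 = 56.26 m³/d.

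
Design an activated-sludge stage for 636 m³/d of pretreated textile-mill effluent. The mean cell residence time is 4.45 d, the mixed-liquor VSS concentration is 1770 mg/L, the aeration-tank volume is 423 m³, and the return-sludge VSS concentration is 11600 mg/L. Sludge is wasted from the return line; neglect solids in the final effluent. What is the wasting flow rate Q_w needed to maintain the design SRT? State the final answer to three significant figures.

Q_w = (V·X)/(θ_c X_r) = 423.0 × 1770 / (4.45 × 11600) = 14.50 m³/d.

Q_w ≈ 14.5 m³/d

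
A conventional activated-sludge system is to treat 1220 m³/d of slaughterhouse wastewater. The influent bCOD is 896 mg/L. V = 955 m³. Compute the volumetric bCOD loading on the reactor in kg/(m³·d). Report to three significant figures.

L_v = Q S₀ / V = 1220 × 896 × 10⁻³ / 955.0 = 1.145 kg/(m³·d).

L_v ≈ 1.14 kg bCOD/(m³·d)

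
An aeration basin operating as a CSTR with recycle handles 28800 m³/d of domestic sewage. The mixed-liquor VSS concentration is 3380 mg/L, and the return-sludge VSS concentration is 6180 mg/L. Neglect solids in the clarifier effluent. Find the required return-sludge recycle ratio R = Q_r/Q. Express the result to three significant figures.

R ≈ 1.21

Solids balance on the clarifier gives (1+R)X = R·X_r, so R = X/(X_r − X) = 3380 / (6180 − 3380) = 1.207.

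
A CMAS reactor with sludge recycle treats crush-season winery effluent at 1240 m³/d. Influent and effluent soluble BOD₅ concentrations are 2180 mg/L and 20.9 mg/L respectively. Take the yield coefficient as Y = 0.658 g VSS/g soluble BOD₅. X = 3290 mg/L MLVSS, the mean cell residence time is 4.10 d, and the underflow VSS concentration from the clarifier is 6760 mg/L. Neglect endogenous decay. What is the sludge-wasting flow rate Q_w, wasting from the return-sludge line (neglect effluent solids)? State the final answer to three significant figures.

Biomass mass balance (decay neglected): V·X = Y·Q·(S₀ − S)·θ_c, so V = 0.658 × 1240 × (2180 − 20.9) × 4.10 / 3290 = 2195 m³.
Q_w = (V·X)/(θ_c X_r) = 2195 × 3290 / (4.10 × 6760) = 260.6 m³/d.

Q_w ≈ 261 m³/d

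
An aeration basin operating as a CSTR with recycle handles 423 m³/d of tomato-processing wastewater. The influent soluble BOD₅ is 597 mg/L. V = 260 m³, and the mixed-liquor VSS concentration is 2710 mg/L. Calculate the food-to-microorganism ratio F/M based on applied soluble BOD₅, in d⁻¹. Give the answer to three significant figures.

F/M ≈ 0.358 d⁻¹

F/M = Q·S₀ / (V·X) = 423 × 597 / (260.0 × 2710) = 0.3584 g soluble BOD₅·(g VSS·d)⁻¹.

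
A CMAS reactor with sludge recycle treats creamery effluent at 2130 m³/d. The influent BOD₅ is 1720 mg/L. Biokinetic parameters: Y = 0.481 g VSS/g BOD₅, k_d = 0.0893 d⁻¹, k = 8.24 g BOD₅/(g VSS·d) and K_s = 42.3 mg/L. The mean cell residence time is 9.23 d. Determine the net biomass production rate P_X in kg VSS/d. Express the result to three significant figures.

P_X ≈ 965 kg VSS/d

Effluent substrate depends only on kinetics and SRT: S = K_s(1 + k_d θ_c) / [θ_c(Yk − k_d) − 1] = 42.3 × (1 + 0.0893 × 9.23) / [9.23 × (0.481 × 8.24 − 0.0893) − 1] = 77.17 / 34.76 = 2.220 mg/L.
Y_obs = Y / (1 + k_d θ_c) = 0.481 / (1 + 0.0893 × 9.23) = 0.481 / 1.824 = 0.2637.
Substrate removed = Q·(S₀ − S) = 2130 m³/d × (1720 − 2.22) g/m³ = 3.66×10^6 g/d = 3659 kg/d.
So the net sludge growth is P_X = 0.2637 × 3659 = 964.7 kg VSS/d.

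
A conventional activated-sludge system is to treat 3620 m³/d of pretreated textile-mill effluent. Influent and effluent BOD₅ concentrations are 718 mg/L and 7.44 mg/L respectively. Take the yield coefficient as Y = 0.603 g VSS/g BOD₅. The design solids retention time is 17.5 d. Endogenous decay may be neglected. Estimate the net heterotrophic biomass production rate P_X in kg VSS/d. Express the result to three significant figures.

P_X ≈ 1550 kg VSS/d

With endogenous decay neglected, the observed yield equals the true yield: Y_obs = Y = 0.603 g VSS/g BOD₅.
Mass of BOD₅ removed per day: Q(S₀ − S) = 3620 × 710.6 g/m³ = 2572 kg/d.
Biomass produced: P_X = Y_obs·Q·ΔS = 0.6030 × 2572 ≈ 1551 kg VSS/d.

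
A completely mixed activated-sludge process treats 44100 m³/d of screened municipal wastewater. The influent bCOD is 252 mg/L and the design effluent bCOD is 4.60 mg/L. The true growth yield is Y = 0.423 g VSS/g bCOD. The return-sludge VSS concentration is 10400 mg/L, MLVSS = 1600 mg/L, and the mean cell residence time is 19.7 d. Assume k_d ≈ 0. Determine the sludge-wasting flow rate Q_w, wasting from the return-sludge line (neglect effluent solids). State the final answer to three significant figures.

Q_w ≈ 444 m³/d

V·X = Y·Q·ΔS·θ_c gives V = 0.423 × 44100 × (252 − 4.60) × 19.7 / 1600 = 56823 m³.
Wasting from the return line (neglecting effluent solids): Q_w = V·X / (θ_c·X_r) = 56823 × 1600 / (19.7 × 10400) = 443.8 m³/d.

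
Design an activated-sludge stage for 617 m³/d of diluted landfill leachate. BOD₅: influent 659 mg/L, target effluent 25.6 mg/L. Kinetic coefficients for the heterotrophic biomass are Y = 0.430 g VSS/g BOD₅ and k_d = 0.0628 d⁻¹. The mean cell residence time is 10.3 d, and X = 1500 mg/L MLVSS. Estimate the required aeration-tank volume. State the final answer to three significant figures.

V ≈ 701 m³

Rearranging the biomass balance for a CMAS with decay, V = Y·Q·ΔS·θ_c / [X·(1+k_d θ_c)] = 0.430 × 617 × (659 − 25.6) × 10.3 / [1500 × (1 + 0.0628 × 10.3)] = 1.73×10^6 / 2470 = 700.7 m³.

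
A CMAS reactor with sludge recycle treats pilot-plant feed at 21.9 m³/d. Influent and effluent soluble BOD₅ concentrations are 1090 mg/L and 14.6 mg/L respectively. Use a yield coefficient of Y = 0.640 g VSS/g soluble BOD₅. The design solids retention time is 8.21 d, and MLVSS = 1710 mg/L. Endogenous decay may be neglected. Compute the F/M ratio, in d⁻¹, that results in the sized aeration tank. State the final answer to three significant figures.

With k_d = 0 the design equation reduces to V = Y Q (S₀−S) θ_c / X = 0.640 × 21.9 × (1090 − 14.6) × 8.21 / 1710 = 72.37 m³.
Food-to-microorganism ratio F/M = Q S₀ / (V X) = 21.9 × 1090 / (72.37 × 1710) = 0.1929 d⁻¹.

F/M ≈ 0.193 d⁻¹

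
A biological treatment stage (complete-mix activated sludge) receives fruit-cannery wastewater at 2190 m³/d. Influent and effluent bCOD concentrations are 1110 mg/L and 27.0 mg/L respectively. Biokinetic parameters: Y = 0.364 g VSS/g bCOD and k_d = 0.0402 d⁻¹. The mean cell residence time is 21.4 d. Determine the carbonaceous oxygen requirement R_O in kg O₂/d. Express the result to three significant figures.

Observed yield with endogenous decay: Y_obs = Y / (1 + k_d·θ_c) = 0.364 / (1 + 0.0402 × 21.4) = 0.364 / 1.860 = 0.1957 g VSS/g bCOD.
Substrate removed = Q·(S₀ − S) = 2190 m³/d × (1110 − 27.0) g/m³ = 2.37×10^6 g/d = 2372 kg/d.
Biomass synthesised: P_X = Y_obs × 2372 = 464.1 kg VSS/d.
R_O = Q·ΔS − 1.42 P_X = 2372 − 659.0 = 1713 kg O₂/d.

R_O ≈ 1710 kg O₂/d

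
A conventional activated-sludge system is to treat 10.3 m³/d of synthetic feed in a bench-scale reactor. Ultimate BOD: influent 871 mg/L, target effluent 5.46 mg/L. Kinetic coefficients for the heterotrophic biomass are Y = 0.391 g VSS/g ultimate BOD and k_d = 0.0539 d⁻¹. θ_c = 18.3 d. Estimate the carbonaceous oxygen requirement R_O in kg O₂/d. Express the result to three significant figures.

R_O ≈ 6.42 kg O₂/d

Correct the yield for decay: Y_obs = Y/(1 + k_d θ_c) = 0.391 / (1 + 0.0539 × 18.3) = 0.391 / 1.986 = 0.1968.
Substrate removed = Q·(S₀ − S) = 10.3 m³/d × (871 − 5.46) g/m³ = 8.92×10^3 g/d = 8.915 kg/d.
P_X = Y_obs·Q·(S₀ − S) = 0.1968 × 8.915 = 1.755 kg VSS/d.
R_O = Q·(S₀ − S) − 1.42·P_X = 8.915 − 1.42 × 1.755 = 6.423 kg O₂/d.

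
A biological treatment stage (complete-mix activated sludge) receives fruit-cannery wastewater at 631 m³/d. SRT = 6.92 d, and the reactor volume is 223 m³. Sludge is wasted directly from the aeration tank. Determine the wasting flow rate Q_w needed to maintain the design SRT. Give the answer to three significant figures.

For wasting at MLVSS concentration, Q_w = V/θ_c = 223.0/6.92 = 32.23 m³/d.

Q_w ≈ 32.2 m³/d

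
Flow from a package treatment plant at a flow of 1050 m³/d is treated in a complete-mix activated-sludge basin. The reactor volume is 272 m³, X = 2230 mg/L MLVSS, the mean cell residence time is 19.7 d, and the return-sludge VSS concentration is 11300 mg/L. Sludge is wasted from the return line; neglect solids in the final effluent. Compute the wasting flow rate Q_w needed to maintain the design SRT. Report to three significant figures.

Q_w ≈ 2.72 m³/d

Wasting from the return line (neglecting effluent solids): Q_w = V·X / (θ_c·X_r) = 272.0 × 2230 / (19.7 × 11300) = 2.725 m³/d.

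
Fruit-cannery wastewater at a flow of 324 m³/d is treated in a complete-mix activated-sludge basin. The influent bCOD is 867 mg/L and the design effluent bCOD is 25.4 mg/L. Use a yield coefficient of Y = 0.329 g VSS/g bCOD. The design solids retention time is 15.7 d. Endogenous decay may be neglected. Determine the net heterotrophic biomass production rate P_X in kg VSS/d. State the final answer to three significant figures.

P_X ≈ 89.7 kg VSS/d

Since k_d ≈ 0, Y_obs = Y = 0.329 g VSS/g bCOD.
ΔS = 867 − 25.4 = 841.6 mg/L, so the substrate removal rate is 324 × 841.6/1000 = 272.7 kg bCOD/d.
Net biomass production P_X = Y_obs × Q·(S₀ − S) = 0.3290 × 272.7 = 89.71 kg VSS/d.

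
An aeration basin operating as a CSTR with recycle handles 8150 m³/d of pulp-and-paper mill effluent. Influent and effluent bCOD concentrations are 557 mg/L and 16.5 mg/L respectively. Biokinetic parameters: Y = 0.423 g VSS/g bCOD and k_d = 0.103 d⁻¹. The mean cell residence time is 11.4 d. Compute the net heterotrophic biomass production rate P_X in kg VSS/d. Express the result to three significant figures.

P_X ≈ 857 kg VSS/d

Correct the yield for decay: Y_obs = Y/(1 + k_d θ_c) = 0.423 / (1 + 0.103 × 11.4) = 0.423 / 2.174 = 0.1946.
Mass of bCOD removed per day: Q(S₀ − S) = 8150 × 540.5 g/m³ = 4405 kg/d.
So the net sludge growth is P_X = 0.1946 × 4405 = 857.0 kg VSS/d.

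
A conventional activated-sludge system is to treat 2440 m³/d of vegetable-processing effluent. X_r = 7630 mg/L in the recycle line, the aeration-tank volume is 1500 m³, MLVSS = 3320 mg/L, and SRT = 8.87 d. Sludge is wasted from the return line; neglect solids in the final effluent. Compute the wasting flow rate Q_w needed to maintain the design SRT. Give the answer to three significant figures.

Q_w = (V·X)/(θ_c X_r) = 1500 × 3320 / (8.87 × 7630) = 73.58 m³/d.

Q_w ≈ 73.6 m³/d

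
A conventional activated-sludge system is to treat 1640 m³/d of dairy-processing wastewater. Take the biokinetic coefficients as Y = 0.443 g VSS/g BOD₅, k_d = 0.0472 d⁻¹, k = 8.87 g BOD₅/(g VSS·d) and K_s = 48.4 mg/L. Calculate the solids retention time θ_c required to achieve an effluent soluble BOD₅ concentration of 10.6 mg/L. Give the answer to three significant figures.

θ_c ≈ 1.52 d

Specific growth rate at S = 10.6 mg/L: μ = YkS/(K_s+S) = 0.443·8.87·10.6/(48.4+10.6) = 0.7060 d⁻¹.
Then 1/θ_c = μ − k_d = 0.7060 − 0.0472 = 0.6588 d⁻¹, giving θ_c = 1.518 d.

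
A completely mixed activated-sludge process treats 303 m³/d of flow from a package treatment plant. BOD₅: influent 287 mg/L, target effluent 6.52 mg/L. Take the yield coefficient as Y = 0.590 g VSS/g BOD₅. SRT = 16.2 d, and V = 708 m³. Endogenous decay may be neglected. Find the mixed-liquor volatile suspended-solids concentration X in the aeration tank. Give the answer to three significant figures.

X ≈ 1150 mg/L

From V·X = Y·Q·(S₀ − S)·θ_c (decay neglected): X = 0.590 × 303 × (287 − 6.52) × 16.2 / 708 = 1147 mg/L.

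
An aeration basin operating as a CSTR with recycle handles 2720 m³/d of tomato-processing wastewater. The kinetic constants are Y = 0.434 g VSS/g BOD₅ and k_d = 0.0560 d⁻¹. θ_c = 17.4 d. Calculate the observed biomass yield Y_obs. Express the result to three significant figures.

Y_obs ≈ 0.220 g VSS/g BOD₅

Correct the yield for decay: Y_obs = Y/(1 + k_d θ_c) = 0.434 / (1 + 0.0560 × 17.4) = 0.434 / 1.974 = 0.2198.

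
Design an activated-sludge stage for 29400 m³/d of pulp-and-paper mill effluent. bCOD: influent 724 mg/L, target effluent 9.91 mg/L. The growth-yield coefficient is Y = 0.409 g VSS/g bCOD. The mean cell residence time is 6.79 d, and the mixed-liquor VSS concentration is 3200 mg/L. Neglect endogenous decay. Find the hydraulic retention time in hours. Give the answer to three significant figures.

τ ≈ 14.9 h

With k_d = 0 the design equation reduces to V = Y Q (S₀−S) θ_c / X = 0.409 × 29400 × (724 − 9.91) × 6.79 / 3200 = 18220 m³.
HRT = V/Q = 18220 m³ / 29400 m³·d⁻¹ = 0.6197 d × 24 = 14.87 h.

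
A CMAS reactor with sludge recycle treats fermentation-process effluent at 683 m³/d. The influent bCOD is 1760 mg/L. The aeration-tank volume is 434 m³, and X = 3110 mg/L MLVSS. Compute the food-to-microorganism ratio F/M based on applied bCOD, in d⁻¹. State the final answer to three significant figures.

F/M = applied load / biomass = Q·S₀/(V·X) = 683 × 1760 / (434.0 × 3110) = 0.8906 d⁻¹.

F/M ≈ 0.891 d⁻¹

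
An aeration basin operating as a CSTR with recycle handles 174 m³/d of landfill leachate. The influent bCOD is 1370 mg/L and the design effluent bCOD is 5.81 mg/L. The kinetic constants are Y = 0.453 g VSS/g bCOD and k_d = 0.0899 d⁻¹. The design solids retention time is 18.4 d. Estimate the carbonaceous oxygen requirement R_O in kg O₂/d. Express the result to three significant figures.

Observed yield with endogenous decay: Y_obs = Y / (1 + k_d·θ_c) = 0.453 / (1 + 0.0899 × 18.4) = 0.453 / 2.654 = 0.1707 g VSS/g bCOD.
Substrate removed = Q·(S₀ − S) = 174 m³/d × (1370 − 5.81) g/m³ = 2.37×10^5 g/d = 237.4 kg/d.
Biomass synthesised: P_X = Y_obs × 237.4 = 40.51 kg VSS/d.
R_O = Q·(S₀ − S) − 1.42·P_X = 237.4 − 1.42 × 40.51 = 179.8 kg O₂/d.

R_O ≈ 180 kg O₂/d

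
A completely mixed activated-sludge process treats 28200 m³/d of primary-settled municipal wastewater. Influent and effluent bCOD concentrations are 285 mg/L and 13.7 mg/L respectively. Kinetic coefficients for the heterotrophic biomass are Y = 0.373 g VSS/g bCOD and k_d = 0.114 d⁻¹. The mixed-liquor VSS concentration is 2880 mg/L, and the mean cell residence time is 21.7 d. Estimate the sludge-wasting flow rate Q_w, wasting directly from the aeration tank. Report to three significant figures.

From the SRT design equation V = Y Q (S₀−S) θ_c / [X (1 + k_d θ_c)] = 0.373 × 28200 × (285 − 13.7) × 21.7 / [2880 × (1 + 0.114 × 21.7)] = 6.19×10^7 / 10005 = 6190 m³.
Wasting from the aeration tank: Q_w = V / θ_c = 6190 / 21.7 = 285.2 m³/d.

Q_w ≈ 285 m³/d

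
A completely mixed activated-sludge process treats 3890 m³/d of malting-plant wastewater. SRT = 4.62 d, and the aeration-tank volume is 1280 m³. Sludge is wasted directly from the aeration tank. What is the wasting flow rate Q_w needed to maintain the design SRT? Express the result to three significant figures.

Q_w ≈ 277 m³/d

Wasting from the aeration tank: Q_w = V / θ_c = 1280 / 4.62 = 277.1 m³/d.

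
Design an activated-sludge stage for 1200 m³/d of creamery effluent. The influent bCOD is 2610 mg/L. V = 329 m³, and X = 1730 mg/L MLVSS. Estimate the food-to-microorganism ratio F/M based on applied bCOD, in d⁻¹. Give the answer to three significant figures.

F/M ≈ 5.50 d⁻¹

F/M = Q·S₀ / (V·X) = 1200 × 2610 / (329.0 × 1730) = 5.503 g bCOD·(g VSS·d)⁻¹.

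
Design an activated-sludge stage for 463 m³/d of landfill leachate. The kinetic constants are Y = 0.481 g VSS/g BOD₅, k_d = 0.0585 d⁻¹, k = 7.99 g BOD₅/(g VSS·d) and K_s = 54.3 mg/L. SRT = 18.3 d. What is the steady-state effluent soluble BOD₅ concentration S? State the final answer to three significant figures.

S ≈ 1.65 mg/L

Effluent substrate depends only on kinetics and SRT: S = K_s(1 + k_d θ_c) / [θ_c(Yk − k_d) − 1] = 54.3 × (1 + 0.0585 × 18.3) / [18.3 × (0.481 × 7.99 − 0.0585) − 1] = 112.4 / 68.26 = 1.647 mg/L.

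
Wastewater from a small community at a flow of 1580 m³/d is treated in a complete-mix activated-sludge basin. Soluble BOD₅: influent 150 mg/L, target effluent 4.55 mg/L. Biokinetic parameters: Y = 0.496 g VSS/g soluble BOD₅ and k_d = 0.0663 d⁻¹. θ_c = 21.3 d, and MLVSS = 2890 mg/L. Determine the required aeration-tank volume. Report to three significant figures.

V ≈ 348 m³

Steady-state biomass mass balance: V·X·(1 + k_d·θ_c) = Y·Q·(S₀ − S)·θ_c, so V = 0.496 × 1580 × (150 − 4.55) × 21.3 / [2890 × (1 + 0.0663 × 21.3)] = 2.43×10^6 / 6971 = 348.3 m³.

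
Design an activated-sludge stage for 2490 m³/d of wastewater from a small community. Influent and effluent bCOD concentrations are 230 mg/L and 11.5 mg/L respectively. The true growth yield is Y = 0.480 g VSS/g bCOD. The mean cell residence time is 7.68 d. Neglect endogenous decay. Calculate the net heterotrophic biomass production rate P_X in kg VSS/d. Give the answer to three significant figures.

With endogenous decay neglected, the observed yield equals the true yield: Y_obs = Y = 0.480 g VSS/g bCOD.
ΔS = 230 − 11.5 = 218.5 mg/L, so the substrate removal rate is 2490 × 218.5/1000 = 544.1 kg bCOD/d.
Net biomass production P_X = Y_obs × Q·(S₀ − S) = 0.4800 × 544.1 = 261.2 kg VSS/d.

P_X ≈ 261 kg VSS/d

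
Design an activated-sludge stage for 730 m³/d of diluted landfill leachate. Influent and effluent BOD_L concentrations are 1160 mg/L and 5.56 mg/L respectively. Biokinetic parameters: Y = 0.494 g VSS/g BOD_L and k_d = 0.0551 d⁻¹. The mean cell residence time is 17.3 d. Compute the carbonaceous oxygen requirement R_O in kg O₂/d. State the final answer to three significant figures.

Observed yield with endogenous decay: Y_obs = Y / (1 + k_d·θ_c) = 0.494 / (1 + 0.0551 × 17.3) = 0.494 / 1.953 = 0.2529 g VSS/g BOD_L.
Substrate removed = Q·(S₀ − S) = 730 m³/d × (1160 − 5.56) g/m³ = 8.43×10^5 g/d = 842.7 kg/d.
Net sludge production P_X = 0.2529 × 842.7 = 213.1 kg VSS/d.
R_O = Q·(S₀ − S) − 1.42·P_X = 842.7 − 1.42 × 213.1 = 540.1 kg O₂/d.

R_O ≈ 540 kg O₂/d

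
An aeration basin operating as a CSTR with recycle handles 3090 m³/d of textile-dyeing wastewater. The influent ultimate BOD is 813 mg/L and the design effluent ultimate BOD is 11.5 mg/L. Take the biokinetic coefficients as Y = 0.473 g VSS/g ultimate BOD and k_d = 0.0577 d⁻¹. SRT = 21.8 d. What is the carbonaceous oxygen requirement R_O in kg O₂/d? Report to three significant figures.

Observed yield with endogenous decay: Y_obs = Y / (1 + k_d·θ_c) = 0.473 / (1 + 0.0577 × 21.8) = 0.473 / 2.258 = 0.2095 g VSS/g ultimate BOD.
ΔS = 813 − 11.5 = 801.5 mg/L, so the substrate removal rate is 3090 × 801.5/1000 = 2477 kg ultimate BOD/d.
Biomass synthesised: P_X = Y_obs × 2477 = 518.8 kg VSS/d.
R_O = Q·ΔS − 1.42 P_X = 2477 − 736.7 = 1740 kg O₂/d.

R_O ≈ 1740 kg O₂/d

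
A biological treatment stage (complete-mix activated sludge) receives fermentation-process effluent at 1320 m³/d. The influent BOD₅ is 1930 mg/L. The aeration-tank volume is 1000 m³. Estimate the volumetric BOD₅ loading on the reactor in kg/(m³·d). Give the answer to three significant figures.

L_v ≈ 2.55 kg BOD₅/(m³·d)

Volumetric loading L_v = Q·S₀ / V = 1320 × 1930 g/m³ / 1000 m³ = 2548 g/(m³·d) = 2.548 kg BOD₅/(m³·d).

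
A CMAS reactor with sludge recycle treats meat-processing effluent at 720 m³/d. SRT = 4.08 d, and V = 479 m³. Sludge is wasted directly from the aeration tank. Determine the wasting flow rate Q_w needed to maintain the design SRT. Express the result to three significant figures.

With mixed-liquor wasting, θ_c = V/Q_w, so Q_w = V/θ_c = 479.0/4.08 = 117.4 m³/d.

Q_w ≈ 117 m³/d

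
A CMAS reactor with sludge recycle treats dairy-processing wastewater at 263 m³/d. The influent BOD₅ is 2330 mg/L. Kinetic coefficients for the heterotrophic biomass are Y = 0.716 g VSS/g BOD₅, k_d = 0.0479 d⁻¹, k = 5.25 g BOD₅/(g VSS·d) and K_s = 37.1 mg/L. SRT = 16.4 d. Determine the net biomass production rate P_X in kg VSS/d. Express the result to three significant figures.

Effluent substrate depends only on kinetics and SRT: S = K_s(1 + k_d θ_c) / [θ_c(Yk − k_d) − 1] = 37.1 × (1 + 0.0479 × 16.4) / [16.4 × (0.716 × 5.25 − 0.0479) − 1] = 66.24 / 59.86 = 1.107 mg/L.
Correct the yield for decay: Y_obs = Y/(1 + k_d θ_c) = 0.716 / (1 + 0.0479 × 16.4) = 0.716 / 1.786 = 0.4010.
Substrate removed = Q·(S₀ − S) = 263 m³/d × (2330 − 1.11) g/m³ = 6.12×10^5 g/d = 612.5 kg/d.
Biomass produced: P_X = Y_obs·Q·ΔS = 0.4010 × 612.5 ≈ 245.6 kg VSS/d.

P_X ≈ 246 kg VSS/d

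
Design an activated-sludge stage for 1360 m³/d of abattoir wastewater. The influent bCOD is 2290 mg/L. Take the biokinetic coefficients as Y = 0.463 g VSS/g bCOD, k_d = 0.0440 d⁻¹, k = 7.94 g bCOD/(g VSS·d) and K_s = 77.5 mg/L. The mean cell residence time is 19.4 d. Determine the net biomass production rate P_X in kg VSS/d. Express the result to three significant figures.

From the Monod/SRT balance for a CMAS, S = K_s·(1+k_d θ_c)/[θ_c·(Y k − k_d) − 1] = 77.5 × (1 + 0.0440 × 19.4) / [19.4 × (0.463 × 7.94 − 0.0440) − 1] = 143.7 / 69.47 = 2.068 mg/L.
Correct the yield for decay: Y_obs = Y/(1 + k_d θ_c) = 0.463 / (1 + 0.0440 × 19.4) = 0.463 / 1.854 = 0.2498.
Q·(S₀ − S) = 1360 × (2290 − 2.07) × 10⁻³ = 3112 kg/d removed.
So the net sludge growth is P_X = 0.2498 × 3112 = 777.2 kg VSS/d.

P_X ≈ 777 kg VSS/d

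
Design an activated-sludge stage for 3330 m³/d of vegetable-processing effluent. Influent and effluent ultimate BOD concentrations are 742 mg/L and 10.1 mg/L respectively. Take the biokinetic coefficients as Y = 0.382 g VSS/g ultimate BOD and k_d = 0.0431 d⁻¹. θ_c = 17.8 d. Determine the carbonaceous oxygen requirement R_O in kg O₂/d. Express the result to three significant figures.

Correct the yield for decay: Y_obs = Y/(1 + k_d θ_c) = 0.382 / (1 + 0.0431 × 17.8) = 0.382 / 1.767 = 0.2162.
ΔS = 742 − 10.1 = 731.9 mg/L, so the substrate removal rate is 3330 × 731.9/1000 = 2437 kg ultimate BOD/d.
P_X = Y_obs·Q·(S₀ − S) = 0.2162 × 2437 = 526.8 kg VSS/d.
R_O = Q·ΔS − 1.42 P_X = 2437 − 748.1 = 1689 kg O₂/d.

R_O ≈ 1690 kg O₂/d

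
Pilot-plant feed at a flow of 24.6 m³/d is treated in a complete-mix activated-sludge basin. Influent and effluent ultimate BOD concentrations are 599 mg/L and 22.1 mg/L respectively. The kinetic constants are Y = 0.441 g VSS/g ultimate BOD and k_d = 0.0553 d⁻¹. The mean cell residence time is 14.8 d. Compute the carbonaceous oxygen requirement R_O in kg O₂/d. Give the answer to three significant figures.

Correct the yield for decay: Y_obs = Y/(1 + k_d θ_c) = 0.441 / (1 + 0.0553 × 14.8) = 0.441 / 1.818 = 0.2425.
Substrate removed = Q·(S₀ − S) = 24.6 m³/d × (599 − 22.1) g/m³ = 1.42×10^4 g/d = 14.19 kg/d.
Net sludge production P_X = 0.2425 × 14.19 = 3.442 kg VSS/d.
R_O = Q·ΔS − 1.42 P_X = 14.19 − 4.887 = 9.305 kg O₂/d.

R_O ≈ 9.30 kg O₂/d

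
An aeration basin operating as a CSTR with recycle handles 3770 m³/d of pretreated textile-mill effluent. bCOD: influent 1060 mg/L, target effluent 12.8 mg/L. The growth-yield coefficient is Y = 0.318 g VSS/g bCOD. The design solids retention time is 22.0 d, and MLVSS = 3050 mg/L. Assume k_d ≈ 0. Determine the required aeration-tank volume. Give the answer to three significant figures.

With k_d = 0 the design equation reduces to V = Y Q (S₀−S) θ_c / X = 0.318 × 3770 × (1060 − 12.8) × 22.0 / 3050 = 9056 m³.

V ≈ 9060 m³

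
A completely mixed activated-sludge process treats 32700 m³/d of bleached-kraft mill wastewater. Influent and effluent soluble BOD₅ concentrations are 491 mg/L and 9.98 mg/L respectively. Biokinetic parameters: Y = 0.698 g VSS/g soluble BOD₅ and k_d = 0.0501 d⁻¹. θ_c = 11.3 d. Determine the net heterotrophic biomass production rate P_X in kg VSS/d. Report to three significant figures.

P_X ≈ 7010 kg VSS/d

The observed yield is Y_obs = Y/(1 + k_d·θ_c) = 0.698 / (1 + 0.0501 × 11.3) = 0.698 / 1.566 = 0.4457 g VSS per g soluble BOD₅ removed.
Q·(S₀ − S) = 32700 × (491 − 9.98) × 10⁻³ = 15729 kg/d removed.
Net biomass production P_X = Y_obs × Q·(S₀ − S) = 0.4457 × 15729 = 7010 kg VSS/d.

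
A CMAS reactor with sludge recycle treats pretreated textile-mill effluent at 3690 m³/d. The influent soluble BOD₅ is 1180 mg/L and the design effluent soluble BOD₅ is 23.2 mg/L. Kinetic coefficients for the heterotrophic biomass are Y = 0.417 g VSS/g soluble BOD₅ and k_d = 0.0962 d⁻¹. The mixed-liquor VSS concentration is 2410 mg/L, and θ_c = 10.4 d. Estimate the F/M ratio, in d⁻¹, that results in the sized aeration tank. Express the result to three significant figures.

From the SRT design equation V = Y Q (S₀−S) θ_c / [X (1 + k_d θ_c)] = 0.417 × 3690 × (1180 − 23.2) × 10.4 / [2410 × (1 + 0.0962 × 10.4)] = 1.85×10^7 / 4821 = 3840 m³.
F/M = Q·S₀ / (V·X) = 3690 × 1180 / (3840 × 2410) = 0.4705 g soluble BOD₅·(g VSS·d)⁻¹.

F/M ≈ 0.471 d⁻¹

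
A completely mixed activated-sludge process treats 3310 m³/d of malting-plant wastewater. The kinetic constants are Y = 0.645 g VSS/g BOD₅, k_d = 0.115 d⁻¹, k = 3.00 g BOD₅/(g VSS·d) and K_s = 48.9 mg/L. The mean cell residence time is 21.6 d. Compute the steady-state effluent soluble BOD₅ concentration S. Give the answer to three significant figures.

S ≈ 4.45 mg/L

For a completely mixed reactor with recycle the Lawrence–McCarty relation gives S = K_s·(1 + k_d·θ_c) / [θ_c·(Y·k − k_d) − 1] = 48.9 × (1 + 0.115 × 21.6) / [21.6 × (0.645 × 3.00 − 0.115) − 1] = 170.4 / 38.31 = 4.447 mg/L.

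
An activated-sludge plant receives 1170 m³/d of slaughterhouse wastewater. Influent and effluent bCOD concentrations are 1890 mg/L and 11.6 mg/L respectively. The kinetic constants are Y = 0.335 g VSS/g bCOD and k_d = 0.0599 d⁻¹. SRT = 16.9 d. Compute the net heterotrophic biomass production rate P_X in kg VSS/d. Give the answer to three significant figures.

P_X ≈ 366 kg VSS/d

Y_obs = Y / (1 + k_d θ_c) = 0.335 / (1 + 0.0599 × 16.9) = 0.335 / 2.012 = 0.1665.
Q·(S₀ − S) = 1170 × (1890 − 11.6) × 10⁻³ = 2198 kg/d removed.
So the net sludge growth is P_X = 0.1665 × 2198 = 365.9 kg VSS/d.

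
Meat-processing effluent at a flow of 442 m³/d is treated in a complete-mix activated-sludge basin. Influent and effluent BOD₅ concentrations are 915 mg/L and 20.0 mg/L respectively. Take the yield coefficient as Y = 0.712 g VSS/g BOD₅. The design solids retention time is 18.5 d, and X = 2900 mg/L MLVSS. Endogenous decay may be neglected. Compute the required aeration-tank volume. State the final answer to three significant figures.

V ≈ 1800 m³

Biomass mass balance (decay neglected): V·X = Y·Q·(S₀ − S)·θ_c, so V = 0.712 × 442 × (915 − 20.0) × 18.5 / 2900 = 1797 m³.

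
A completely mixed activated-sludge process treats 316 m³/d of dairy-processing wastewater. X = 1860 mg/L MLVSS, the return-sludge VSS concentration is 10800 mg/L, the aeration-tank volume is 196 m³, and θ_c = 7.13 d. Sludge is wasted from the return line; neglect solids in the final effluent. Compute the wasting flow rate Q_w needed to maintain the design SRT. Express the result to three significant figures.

Q_w ≈ 4.73 m³/d

θ_c = V·X/(Q_w·X_r) when wasting from the recycle, so Q_w = V·X/(θ_c·X_r) = 196.0 × 1860 / (7.13 × 10800) = 4.734 m³/d.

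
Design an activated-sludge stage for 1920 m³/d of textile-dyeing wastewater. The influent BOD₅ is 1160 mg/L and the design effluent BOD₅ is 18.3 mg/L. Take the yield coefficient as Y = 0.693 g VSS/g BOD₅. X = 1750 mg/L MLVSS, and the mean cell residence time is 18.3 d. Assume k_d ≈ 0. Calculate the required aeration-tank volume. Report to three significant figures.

V ≈ 15900 m³

V·X = Y·Q·ΔS·θ_c gives V = 0.693 × 1920 × (1160 − 18.3) × 18.3 / 1750 = 15885 m³.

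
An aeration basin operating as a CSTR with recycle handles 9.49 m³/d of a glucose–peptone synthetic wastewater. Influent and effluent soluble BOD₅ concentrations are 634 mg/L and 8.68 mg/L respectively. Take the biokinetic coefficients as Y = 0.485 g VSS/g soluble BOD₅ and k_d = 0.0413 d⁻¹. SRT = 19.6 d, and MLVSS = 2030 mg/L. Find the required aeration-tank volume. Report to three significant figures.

V ≈ 15.4 m³

From the SRT design equation V = Y Q (S₀−S) θ_c / [X (1 + k_d θ_c)] = 0.485 × 9.49 × (634 − 8.68) × 19.6 / [2030 × (1 + 0.0413 × 19.6)] = 5.64×10^4 / 3673 = 15.36 m³.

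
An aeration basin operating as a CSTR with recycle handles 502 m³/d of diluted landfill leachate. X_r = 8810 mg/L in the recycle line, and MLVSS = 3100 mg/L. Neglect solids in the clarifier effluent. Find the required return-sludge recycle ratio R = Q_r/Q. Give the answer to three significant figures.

R ≈ 0.543

R = Q_r/Q = X/(X_r − X) = 3100 / (8810 − 3100) = 0.5429.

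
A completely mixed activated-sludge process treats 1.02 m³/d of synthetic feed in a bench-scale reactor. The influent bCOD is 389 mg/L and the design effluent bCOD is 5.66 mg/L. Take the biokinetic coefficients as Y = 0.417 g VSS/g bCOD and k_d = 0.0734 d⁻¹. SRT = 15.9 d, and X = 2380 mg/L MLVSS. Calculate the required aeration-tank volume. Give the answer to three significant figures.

Steady-state biomass mass balance: V·X·(1 + k_d·θ_c) = Y·Q·(S₀ − S)·θ_c, so V = 0.417 × 1.02 × (389 − 5.66) × 15.9 / [2380 × (1 + 0.0734 × 15.9)] = 2.59×10^3 / 5158 = 0.5027 m³.

V ≈ 0.503 m³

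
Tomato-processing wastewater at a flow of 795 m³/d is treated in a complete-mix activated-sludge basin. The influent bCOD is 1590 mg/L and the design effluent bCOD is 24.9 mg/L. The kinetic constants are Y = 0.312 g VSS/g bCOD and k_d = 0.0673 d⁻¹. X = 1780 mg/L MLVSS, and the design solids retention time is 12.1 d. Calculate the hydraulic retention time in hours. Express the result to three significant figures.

From the SRT design equation V = Y Q (S₀−S) θ_c / [X (1 + k_d θ_c)] = 0.312 × 795 × (1590 − 24.9) × 12.1 / [1780 × (1 + 0.0673 × 12.1)] = 4.7×10^6 / 3230 = 1454 m³.
HRT = V/Q = 1454 m³ / 795 m³·d⁻¹ = 1.830 d × 24 = 43.91 h.

τ ≈ 43.9 h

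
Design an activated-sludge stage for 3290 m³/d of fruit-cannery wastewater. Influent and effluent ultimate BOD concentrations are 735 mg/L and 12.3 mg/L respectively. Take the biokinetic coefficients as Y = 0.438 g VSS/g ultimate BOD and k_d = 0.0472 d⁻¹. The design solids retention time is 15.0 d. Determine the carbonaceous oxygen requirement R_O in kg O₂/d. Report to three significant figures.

Correct the yield for decay: Y_obs = Y/(1 + k_d θ_c) = 0.438 / (1 + 0.0472 × 15.0) = 0.438 / 1.708 = 0.2564.
Substrate removed = Q·(S₀ − S) = 3290 m³/d × (735 − 12.3) g/m³ = 2.38×10^6 g/d = 2378 kg/d.
P_X = Y_obs·Q·(S₀ − S) = 0.2564 × 2378 = 609.7 kg VSS/d.
R_O = Q·(S₀ − S) − 1.42·P_X = 2378 − 1.42 × 609.7 = 1512 kg O₂/d.

R_O ≈ 1510 kg O₂/d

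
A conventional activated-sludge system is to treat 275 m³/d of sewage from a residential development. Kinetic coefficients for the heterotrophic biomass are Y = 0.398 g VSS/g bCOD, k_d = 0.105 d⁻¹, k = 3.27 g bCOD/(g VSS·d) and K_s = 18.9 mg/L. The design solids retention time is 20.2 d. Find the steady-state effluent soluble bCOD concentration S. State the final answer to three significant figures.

S ≈ 2.55 mg/L

For a completely mixed reactor with recycle the Lawrence–McCarty relation gives S = K_s·(1 + k_d·θ_c) / [θ_c·(Y·k − k_d) − 1] = 18.9 × (1 + 0.105 × 20.2) / [20.2 × (0.398 × 3.27 − 0.105) − 1] = 58.99 / 23.17 = 2.546 mg/L.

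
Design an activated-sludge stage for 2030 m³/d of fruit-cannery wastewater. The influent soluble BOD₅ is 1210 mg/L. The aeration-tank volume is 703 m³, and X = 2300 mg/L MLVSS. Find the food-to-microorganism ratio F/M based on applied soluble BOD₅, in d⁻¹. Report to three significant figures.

Food-to-microorganism ratio F/M = Q S₀ / (V X) = 2030 × 1210 / (703.0 × 2300) = 1.519 d⁻¹.

F/M ≈ 1.52 d⁻¹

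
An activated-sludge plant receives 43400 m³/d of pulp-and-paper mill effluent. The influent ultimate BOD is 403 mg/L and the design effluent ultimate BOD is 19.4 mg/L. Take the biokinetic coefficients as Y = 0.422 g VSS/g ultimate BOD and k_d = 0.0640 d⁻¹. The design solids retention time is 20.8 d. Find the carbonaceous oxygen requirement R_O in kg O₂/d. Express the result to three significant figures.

R_O ≈ 12400 kg O₂/d

The observed yield is Y_obs = Y/(1 + k_d·θ_c) = 0.422 / (1 + 0.0640 × 20.8) = 0.422 / 2.331 = 0.1810 g VSS per g ultimate BOD removed.
Mass of ultimate BOD removed per day: Q(S₀ − S) = 43400 × 383.6 g/m³ = 16648 kg/d.
Biomass synthesised: P_X = Y_obs × 16648 = 3014 kg VSS/d.
R_O = Q·(S₀ − S) − 1.42·P_X = 16648 − 1.42 × 3014 = 12369 kg O₂/d.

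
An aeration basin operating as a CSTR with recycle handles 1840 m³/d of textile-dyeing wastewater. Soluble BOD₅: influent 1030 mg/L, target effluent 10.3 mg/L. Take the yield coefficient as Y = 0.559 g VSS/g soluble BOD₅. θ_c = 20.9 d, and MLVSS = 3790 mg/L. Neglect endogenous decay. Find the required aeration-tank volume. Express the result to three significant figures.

With k_d = 0 the design equation reduces to V = Y Q (S₀−S) θ_c / X = 0.559 × 1840 × (1030 − 10.3) × 20.9 / 3790 = 5784 m³.

V ≈ 5780 m³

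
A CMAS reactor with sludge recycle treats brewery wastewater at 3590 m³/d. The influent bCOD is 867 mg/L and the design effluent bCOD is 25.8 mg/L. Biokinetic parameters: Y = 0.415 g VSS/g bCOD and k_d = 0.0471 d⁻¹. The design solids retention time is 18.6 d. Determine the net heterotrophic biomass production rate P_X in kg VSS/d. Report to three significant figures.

P_X ≈ 668 kg VSS/d

Observed yield with endogenous decay: Y_obs = Y / (1 + k_d·θ_c) = 0.415 / (1 + 0.0471 × 18.6) = 0.415 / 1.876 = 0.2212 g VSS/g bCOD.
ΔS = 867 − 25.8 = 841.2 mg/L, so the substrate removal rate is 3590 × 841.2/1000 = 3020 kg bCOD/d.
Net biomass production P_X = Y_obs × Q·(S₀ − S) = 0.2212 × 3020 = 668.0 kg VSS/d.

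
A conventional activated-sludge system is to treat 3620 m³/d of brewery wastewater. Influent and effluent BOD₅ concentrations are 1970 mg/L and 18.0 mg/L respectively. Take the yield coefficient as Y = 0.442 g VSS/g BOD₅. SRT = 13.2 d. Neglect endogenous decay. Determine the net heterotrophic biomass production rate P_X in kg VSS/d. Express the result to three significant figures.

P_X ≈ 3120 kg VSS/d

Since k_d ≈ 0, Y_obs = Y = 0.442 g VSS/g BOD₅.
Q·(S₀ − S) = 3620 × (1970 − 18.0) × 10⁻³ = 7066 kg/d removed.
So the net sludge growth is P_X = 0.4420 × 7066 = 3123 kg VSS/d.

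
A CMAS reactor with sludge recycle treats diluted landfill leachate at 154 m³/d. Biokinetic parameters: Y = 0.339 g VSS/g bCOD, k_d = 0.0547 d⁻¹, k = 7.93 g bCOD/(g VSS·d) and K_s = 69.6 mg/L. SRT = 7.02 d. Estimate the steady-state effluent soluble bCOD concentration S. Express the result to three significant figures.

S ≈ 5.51 mg/L

For a completely mixed reactor with recycle the Lawrence–McCarty relation gives S = K_s·(1 + k_d·θ_c) / [θ_c·(Y·k − k_d) − 1] = 69.6 × (1 + 0.0547 × 7.02) / [7.02 × (0.339 × 7.93 − 0.0547) − 1] = 96.33 / 17.49 = 5.508 mg/L.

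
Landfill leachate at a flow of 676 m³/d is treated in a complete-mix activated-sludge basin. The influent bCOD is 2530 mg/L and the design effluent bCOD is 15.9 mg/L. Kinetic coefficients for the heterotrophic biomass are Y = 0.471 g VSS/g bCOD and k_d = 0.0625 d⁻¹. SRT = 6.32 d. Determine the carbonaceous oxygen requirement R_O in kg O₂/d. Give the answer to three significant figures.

Observed yield with endogenous decay: Y_obs = Y / (1 + k_d·θ_c) = 0.471 / (1 + 0.0625 × 6.32) = 0.471 / 1.395 = 0.3376 g VSS/g bCOD.
ΔS = 2530 − 15.9 = 2514 mg/L, so the substrate removal rate is 676 × 2514/1000 = 1700 kg bCOD/d.
Net sludge production P_X = 0.3376 × 1700 = 573.8 kg VSS/d.
R_O = Q·(S₀ − S) − 1.42·P_X = 1700 − 1.42 × 573.8 = 884.7 kg O₂/d.

R_O ≈ 885 kg O₂/d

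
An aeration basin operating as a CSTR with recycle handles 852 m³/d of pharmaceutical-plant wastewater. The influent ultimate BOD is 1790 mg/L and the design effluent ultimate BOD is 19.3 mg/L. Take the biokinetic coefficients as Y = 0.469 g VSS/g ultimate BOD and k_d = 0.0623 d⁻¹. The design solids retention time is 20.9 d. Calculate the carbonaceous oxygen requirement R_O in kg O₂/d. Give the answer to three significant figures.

R_O ≈ 1070 kg O₂/d

Correct the yield for decay: Y_obs = Y/(1 + k_d θ_c) = 0.469 / (1 + 0.0623 × 20.9) = 0.469 / 2.302 = 0.2037.
Q·(S₀ − S) = 852 × (1790 − 19.3) × 10⁻³ = 1509 kg/d removed.
Biomass synthesised: P_X = Y_obs × 1509 = 307.4 kg VSS/d.
R_O = Q·(S₀ − S) − 1.42·P_X = 1509 − 1.42 × 307.4 = 1072 kg O₂/d.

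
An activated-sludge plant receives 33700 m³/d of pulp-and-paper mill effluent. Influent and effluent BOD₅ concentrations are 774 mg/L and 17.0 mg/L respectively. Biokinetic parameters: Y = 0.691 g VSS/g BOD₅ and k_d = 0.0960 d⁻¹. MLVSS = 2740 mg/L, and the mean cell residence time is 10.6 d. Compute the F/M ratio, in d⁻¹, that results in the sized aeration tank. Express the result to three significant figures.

Rearranging the biomass balance for a CMAS with decay, V = Y·Q·ΔS·θ_c / [X·(1+k_d θ_c)] = 0.691 × 33700 × (774 − 17.0) × 10.6 / [2740 × (1 + 0.0960 × 10.6)] = 1.87×10^8 / 5528 = 33801 m³.
F/M = applied load / biomass = Q·S₀/(V·X) = 33700 × 774 / (33801 × 2740) = 0.2816 d⁻¹.

F/M ≈ 0.282 d⁻¹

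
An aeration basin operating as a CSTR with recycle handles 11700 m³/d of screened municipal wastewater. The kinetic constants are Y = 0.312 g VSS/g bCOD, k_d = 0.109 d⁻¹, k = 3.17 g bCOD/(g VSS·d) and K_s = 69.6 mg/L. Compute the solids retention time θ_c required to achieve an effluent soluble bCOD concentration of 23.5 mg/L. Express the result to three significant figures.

Specific growth rate at S = 23.5 mg/L: μ = YkS/(K_s+S) = 0.312·3.17·23.5/(69.6+23.5) = 0.2497 d⁻¹.
θ_c = 1/(μ − k_d) = 1/(0.2497 − 0.109) = 1/0.1407 = 7.110 d.

θ_c ≈ 7.11 d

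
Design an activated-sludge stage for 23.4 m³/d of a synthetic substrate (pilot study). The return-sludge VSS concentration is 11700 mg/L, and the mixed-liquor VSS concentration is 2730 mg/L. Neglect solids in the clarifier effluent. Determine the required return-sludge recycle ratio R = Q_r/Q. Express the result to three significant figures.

Solids balance on the clarifier gives (1+R)X = R·X_r, so R = X/(X_r − X) = 2730 / (11700 − 2730) = 0.3043.

R ≈ 0.304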